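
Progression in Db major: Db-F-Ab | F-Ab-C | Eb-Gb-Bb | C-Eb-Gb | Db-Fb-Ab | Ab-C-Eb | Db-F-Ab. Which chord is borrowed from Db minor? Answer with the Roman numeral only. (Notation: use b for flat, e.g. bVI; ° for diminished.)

i

The diatonic triads in Db major are Db, Ebm, Fm, Gb, Ab, Bbm, Cdim. Of the given chords, Db–F–Ab = Db, F–Ab–C = Fm, Eb–Gb–Bb = Ebm, C–Eb–Gb = Cdim and Ab–C–Eb = Ab are diatonic. Db–Fb–Ab doesn't fit — on degree 1 Db major would have Db (I). Dbm is the degree-1 chord of Db minor, so it is the borrowed i.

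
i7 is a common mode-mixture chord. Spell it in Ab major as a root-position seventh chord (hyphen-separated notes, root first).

The root, Ab, is scale degree 1 — the same note in Ab major and Ab minor; only the chord quality changes. In Ab minor the chord on Ab is Ab–Cb–Eb–Gb.

Ab-Cb-Eb-Gb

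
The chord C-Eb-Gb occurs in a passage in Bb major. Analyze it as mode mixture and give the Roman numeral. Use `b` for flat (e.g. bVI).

C is scale degree 2 in Bb major. Diatonically Bb major has Cm (ii) on that degree; C–Eb–Gb is instead the diminished chord native to Bb minor, so it takes the label ii°.

ii°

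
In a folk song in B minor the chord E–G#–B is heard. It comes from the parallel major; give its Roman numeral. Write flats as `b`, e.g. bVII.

E is scale degree 4 in B minor. The diatonic chord on degree 4 would be Em (iv), but E–G#–B is the major chord from B major. As a borrowed chord it is labeled IV.

IV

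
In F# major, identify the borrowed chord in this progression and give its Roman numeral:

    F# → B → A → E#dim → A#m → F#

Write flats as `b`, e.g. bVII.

The diatonic triads in F# major are F#, G#m, A#m, B, C#, D#m, E#dim. F#, B, E#dim and A#m all belong to that set. But A (A–C#–E) is foreign: the diatonic iii on degree 3 is A#m, whereas A comes from F# minor. It is labeled bIII.

bIII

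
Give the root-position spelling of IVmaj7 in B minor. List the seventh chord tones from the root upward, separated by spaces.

E G# B D#

The root, E, is scale degree 4 — the same note in B minor and B major; only the chord quality changes. In B major the chord on E is E–G#–B–D#.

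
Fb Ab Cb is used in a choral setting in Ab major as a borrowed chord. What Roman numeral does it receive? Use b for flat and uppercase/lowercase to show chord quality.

The root Fb is the lowered 6th scale degree — diatonically Ab major has F there. Diatonically Ab major has Fm (vi) on that degree; Fb–Ab–Cb is instead the major chord native to Ab minor, so it takes the label bVI.

bVI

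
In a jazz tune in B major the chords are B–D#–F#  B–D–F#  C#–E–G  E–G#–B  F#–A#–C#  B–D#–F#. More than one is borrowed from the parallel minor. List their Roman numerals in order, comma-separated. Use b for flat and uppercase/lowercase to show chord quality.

i, ii°

In B major the diatonic chords are B, C#m, D#m, E, F#, G#m, A#dim. Of the given chords, B–D#–F# = B, E–G#–B = E and F#–A#–C# = F# are diatonic. B–D–F# doesn't fit — on degree 1 B major would have B (I). Bm is the degree-1 chord of B minor, so it is the borrowed i. C#–E–G is not: scale degree 2 in B major carries C#m (ii). In B minor the chord on that degree is C#dim, so here it functions as ii°, borrowed from the parallel minor.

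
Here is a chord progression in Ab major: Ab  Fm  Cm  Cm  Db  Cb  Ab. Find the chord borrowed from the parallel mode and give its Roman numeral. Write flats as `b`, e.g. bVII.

In Ab major the diatonic chords are Ab, Bbm, Cm, Db, Eb, Fm, Gdim. Ab, Fm, Cm and Db all belong to that set. But Cb (Cb–Eb–Gb) is foreign: the diatonic iii on degree 3 is Cm, whereas Cb comes from Ab minor. It is labeled bIII.

bIII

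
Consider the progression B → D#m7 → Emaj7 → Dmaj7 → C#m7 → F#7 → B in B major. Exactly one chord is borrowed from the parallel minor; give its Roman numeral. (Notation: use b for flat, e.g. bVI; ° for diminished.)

The diatonic triads in B major are B, C#m, D#m, E, F#, G#m, A#dim. B, D#m7, Emaj7, C#m7 and F#7 all belong to that set. Dmaj7 (D–F#–A–C#) is not: scale degree 3 in B major carries D#m (iii). In B minor the chord on that degree is Dmaj7, so here it functions as bIIImaj7, borrowed from the parallel minor.

bIIImaj7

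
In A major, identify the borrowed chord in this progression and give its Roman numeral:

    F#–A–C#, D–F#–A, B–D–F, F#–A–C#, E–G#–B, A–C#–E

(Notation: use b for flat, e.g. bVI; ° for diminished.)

ii°

In A major the diatonic chords are A, Bm, C#m, D, E, F#m, G#dim. Of the given chords, F#–A–C# = F#m, D–F#–A = D, E–G#–B = E and A–C#–E = A are diatonic. B–D–F is not: scale degree 2 in A major carries Bm (ii). In A minor the chord on that degree is Bdim, so here it functions as ii°, borrowed from the parallel minor.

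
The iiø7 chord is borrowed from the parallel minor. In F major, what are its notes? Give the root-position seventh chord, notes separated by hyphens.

G-Bb-Db-F

The root, G, is scale degree 2 — the same note in F major and F minor; only the chord quality changes. Stacking thirds in F minor on G gives G–Bb–Db–F.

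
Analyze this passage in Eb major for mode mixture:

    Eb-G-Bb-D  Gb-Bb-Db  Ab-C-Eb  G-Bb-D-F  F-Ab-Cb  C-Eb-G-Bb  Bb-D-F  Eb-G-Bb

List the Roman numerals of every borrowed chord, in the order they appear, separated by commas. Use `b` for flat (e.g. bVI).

bIII, ii°

Eb major has the diatonic set Eb, Fm, Gm, Ab, Bb, Cm, Ddim. Of the given chords, Eb–G–Bb–D = Ebmaj7, Ab–C–Eb = Ab, G–Bb–D–F = Gm7, C–Eb–G–Bb = Cm7, Bb–D–F = Bb and Eb–G–Bb = Eb are diatonic. But Gb–Bb–Db is foreign: the diatonic iii on degree 3 is Gm, whereas Gb comes from Eb minor. It is labeled bIII. F–Ab–Cb doesn't fit — on degree 2 Eb major would have Fm (ii). Fdim is the degree-2 chord of Eb minor, so it is the borrowed ii°.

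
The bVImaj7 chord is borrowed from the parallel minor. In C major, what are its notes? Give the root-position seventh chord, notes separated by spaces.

The root of bVImaj7 is the lowered 6th degree: A becomes Ab. In C minor the chord on Ab is Ab–C–Eb–G.

Ab C Eb G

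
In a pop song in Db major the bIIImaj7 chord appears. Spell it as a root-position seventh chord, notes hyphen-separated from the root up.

Fb-Ab-Cb-Eb

bIIImaj7 is built on the lowered scale degree 3. In Db major degree 3 is F; lowered it becomes Fb. In Db minor the chord on Fb is Fb–Ab–Cb–Eb.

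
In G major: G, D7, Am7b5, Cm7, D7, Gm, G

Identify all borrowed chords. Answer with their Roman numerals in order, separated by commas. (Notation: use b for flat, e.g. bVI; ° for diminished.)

iiø7, iv7, i

G major has the diatonic set G, Am, Bm, C, D, Em, F#dim. G and D7 both belong to that set. Am7b5 (A–C–Eb–G) doesn't fit — on degree 2 G major would have Am (ii). Am7b5 is the degree-2 chord of G minor, so it is the borrowed iiø7. Cm7 (C–Eb–G–Bb) doesn't fit — on degree 4 G major would have C (IV). Cm7 is the degree-4 chord of G minor, so it is the borrowed iv7. But Gm (G–Bb–D) is foreign: the diatonic I on degree 1 is G, whereas Gm comes from G minor. It is labeled i.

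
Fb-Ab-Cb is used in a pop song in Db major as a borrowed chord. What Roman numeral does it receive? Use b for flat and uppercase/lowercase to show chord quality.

bIII

Fb is the lowered form of scale degree 3 in Db major (the diatonic degree 3 is F). Fb–Ab–Cb is a major chord — the form found in Db minor, not the diatonic iii (Fm). Borrowed into Db major it is written bIII.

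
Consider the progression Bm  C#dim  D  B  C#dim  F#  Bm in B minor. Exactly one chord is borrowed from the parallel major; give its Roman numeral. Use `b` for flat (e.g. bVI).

I

B minor has the diatonic set Bm, C#dim, D, Em, F#, G, A (with V from harmonic minor). Of the given chords, Bm, C#dim, D and F# are diatonic. B (B–D#–F#) doesn't fit — on degree 1 B minor would have Bm (i). B is the degree-1 chord of B major, so it is the borrowed I.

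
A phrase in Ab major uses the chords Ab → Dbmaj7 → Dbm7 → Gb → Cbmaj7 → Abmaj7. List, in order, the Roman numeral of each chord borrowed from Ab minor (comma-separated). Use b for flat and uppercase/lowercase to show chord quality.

Ab major has the diatonic set Ab, Bbm, Cm, Db, Eb, Fm, Gdim. Ab, Dbmaj7 and Abmaj7 are all diatonic. Dbm7 (Db–Fb–Ab–Cb) doesn't fit — on degree 4 Ab major would have Db (IV). Dbm7 is the degree-4 chord of Ab minor, so it is the borrowed iv7. But Gb (Gb–Bb–Db) is foreign: the diatonic vii° on degree 7 is Gdim, whereas Gb comes from Ab minor. It is labeled bVII. But Cbmaj7 (Cb–Eb–Gb–Bb) is foreign: the diatonic iii on degree 3 is Cm, whereas Cbmaj7 comes from Ab minor. It is labeled bIIImaj7.

iv7, bVII, bIIImaj7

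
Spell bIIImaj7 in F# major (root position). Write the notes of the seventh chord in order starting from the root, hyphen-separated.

Scale degree 3 in F# major is A#. bIIImaj7 uses the lowered form, A, taken from F# minor. In F# minor the chord on A is A–C#–E–G#.

A-C#-E-G#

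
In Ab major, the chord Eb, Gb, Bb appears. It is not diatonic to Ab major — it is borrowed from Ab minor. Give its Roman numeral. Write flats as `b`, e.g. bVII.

Eb is scale degree 5 in Ab major. The diatonic chord on degree 5 would be Eb (V), but Eb–Gb–Bb is the minor chord from Ab minor. As a borrowed chord it is labeled v.

v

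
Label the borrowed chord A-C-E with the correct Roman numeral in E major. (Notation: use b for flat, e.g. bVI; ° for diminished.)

iv

The root A is the diatonic 4th degree of E major; the borrowing shows in the chord quality. A–C–E is a minor chord — the form found in E minor, not the diatonic IV (A). Borrowed into E major it is written iv.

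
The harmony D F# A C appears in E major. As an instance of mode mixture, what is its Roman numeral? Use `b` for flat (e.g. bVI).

bVII7

In E major scale degree 7 is D#; D is its lowered form, from E minor. Diatonically E major has D#dim (vii°) on that degree; D–F#–A–C is instead the dominant-seventh chord native to E minor, so it takes the label bVII7.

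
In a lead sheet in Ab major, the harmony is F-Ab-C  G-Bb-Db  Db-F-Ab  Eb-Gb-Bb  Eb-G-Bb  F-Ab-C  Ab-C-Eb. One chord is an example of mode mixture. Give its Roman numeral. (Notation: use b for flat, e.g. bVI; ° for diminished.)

v

Ab major has the diatonic set Ab, Bbm, Cm, Db, Eb, Fm, Gdim. F–Ab–C = Fm, G–Bb–Db = Gdim, Db–F–Ab = Db, Eb–G–Bb = Eb and Ab–C–Eb = Ab are all diatonic. But Eb–Gb–Bb is foreign: the diatonic V on degree 5 is Eb, whereas Ebm comes from Ab minor. It is labeled v.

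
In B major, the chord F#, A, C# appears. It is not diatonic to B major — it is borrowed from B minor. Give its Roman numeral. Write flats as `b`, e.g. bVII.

v

The root F# is the diatonic 5th degree of B major; the borrowing shows in the chord quality. F#–A–C# is a minor chord — the form found in B minor, not the diatonic V (F#). Borrowed into B major it is written v.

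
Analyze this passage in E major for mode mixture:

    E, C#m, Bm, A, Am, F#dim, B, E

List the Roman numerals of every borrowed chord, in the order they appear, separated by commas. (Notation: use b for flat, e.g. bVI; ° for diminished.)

The diatonic triads in E major are E, F#m, G#m, A, B, C#m, D#dim. E, C#m, A and B all belong to that set. But Bm (B–D–F#) is foreign: the diatonic V on degree 5 is B, whereas Bm comes from E minor. It is labeled v. Am (A–C–E) is not: scale degree 4 in E major carries A (IV). In E minor the chord on that degree is Am, so here it functions as iv, borrowed from the parallel minor. F#dim (F#–A–C) is not: scale degree 2 in E major carries F#m (ii). In E minor the chord on that degree is F#dim, so here it functions as ii°, borrowed from the parallel minor.

v, iv, ii°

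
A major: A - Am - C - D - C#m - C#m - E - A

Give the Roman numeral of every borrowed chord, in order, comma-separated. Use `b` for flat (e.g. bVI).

i, bIII

A major has the diatonic set A, Bm, C#m, D, E, F#m, G#dim. A, D, C#m and E all belong to that set. But Am (A–C–E) is foreign: the diatonic I on degree 1 is A, whereas Am comes from A minor. It is labeled i. C (C–E–G) is not: scale degree 3 in A major carries C#m (iii). In A minor the chord on that degree is C, so here it functions as bIII, borrowed from the parallel minor.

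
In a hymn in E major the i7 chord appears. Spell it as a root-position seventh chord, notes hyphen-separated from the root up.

E-G-B-D

The root, E, is scale degree 1 — the same note in E major and E minor; only the chord quality changes. In E minor the chord on E is E–G–B–D.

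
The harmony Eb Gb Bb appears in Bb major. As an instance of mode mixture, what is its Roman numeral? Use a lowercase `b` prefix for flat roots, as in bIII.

Eb is scale degree 4 in Bb major. The diatonic chord on degree 4 would be Eb (IV), but Eb–Gb–Bb is the minor chord from Bb minor. As a borrowed chord it is labeled iv.

iv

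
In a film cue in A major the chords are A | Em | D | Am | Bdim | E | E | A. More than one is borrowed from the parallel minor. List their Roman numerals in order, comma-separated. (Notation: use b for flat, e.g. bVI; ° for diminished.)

A major has the diatonic set A, Bm, C#m, D, E, F#m, G#dim. A, D and E are all diatonic. Em (E–G–B) doesn't fit — on degree 5 A major would have E (V). Em is the degree-5 chord of A minor, so it is the borrowed v. Am (A–C–E) doesn't fit — on degree 1 A major would have A (I). Am is the degree-1 chord of A minor, so it is the borrowed i. Bdim (B–D–F) doesn't fit — on degree 2 A major would have Bm (ii). Bdim is the degree-2 chord of A minor, so it is the borrowed ii°.

v, i, ii°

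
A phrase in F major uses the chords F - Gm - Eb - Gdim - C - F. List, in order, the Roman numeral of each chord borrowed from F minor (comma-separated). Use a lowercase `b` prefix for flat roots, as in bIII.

bVII, ii°

The diatonic triads in F major are F, Gm, Am, Bb, C, Dm, Edim. F, Gm and C all belong to that set. Eb (Eb–G–Bb) is not: scale degree 7 in F major carries Edim (vii°). In F minor the chord on that degree is Eb, so here it functions as bVII, borrowed from the parallel minor. Gdim (G–Bb–Db) is not: scale degree 2 in F major carries Gm (ii). In F minor the chord on that degree is Gdim, so here it functions as ii°, borrowed from the parallel minor.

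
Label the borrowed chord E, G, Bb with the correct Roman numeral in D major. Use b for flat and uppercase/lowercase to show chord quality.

ii°

E is scale degree 2 in D major. The diatonic chord on degree 2 would be Em (ii), but E–G–Bb is the diminished chord from D minor. As a borrowed chord it is labeled ii°.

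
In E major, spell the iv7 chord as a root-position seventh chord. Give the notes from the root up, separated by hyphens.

A-C-E-G

iv7 is built on scale degree 4, which is A in both E major and its parallel. In E minor the chord on A is A–C–E–G.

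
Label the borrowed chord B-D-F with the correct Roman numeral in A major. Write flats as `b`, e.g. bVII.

ii°

B is scale degree 2 in A major. The diatonic chord on degree 2 would be Bm (ii), but B–D–F is the diminished chord from A minor. As a borrowed chord it is labeled ii°.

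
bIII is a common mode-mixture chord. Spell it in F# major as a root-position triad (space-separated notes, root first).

A C# E

bIII is built on the lowered scale degree 3. In F# major degree 3 is A#; lowered it becomes A. In F# minor the chord on A is A–C#–E.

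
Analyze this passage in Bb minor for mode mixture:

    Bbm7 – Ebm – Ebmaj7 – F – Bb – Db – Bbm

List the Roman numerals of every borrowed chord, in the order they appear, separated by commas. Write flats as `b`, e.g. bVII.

IVmaj7, I

In Bb minor (with V from harmonic minor) the diatonic chords are Bbm, Cdim, Db, Ebm, F, Gb, Ab. Bbm7, Ebm, F, Db and Bbm all belong to that set. But Ebmaj7 (Eb–G–Bb–D) is foreign: the diatonic iv on degree 4 is Ebm, whereas Ebmaj7 comes from Bb major. It is labeled IVmaj7. But Bb (Bb–D–F) is foreign: the diatonic i on degree 1 is Bbm, whereas Bb comes from Bb major. It is labeled I.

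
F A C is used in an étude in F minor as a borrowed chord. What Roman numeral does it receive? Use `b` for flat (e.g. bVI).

I

F is scale degree 1 in F minor. Diatonically F minor has Fm (i) on that degree; F–A–C is instead the major chord native to F major, so it takes the label I.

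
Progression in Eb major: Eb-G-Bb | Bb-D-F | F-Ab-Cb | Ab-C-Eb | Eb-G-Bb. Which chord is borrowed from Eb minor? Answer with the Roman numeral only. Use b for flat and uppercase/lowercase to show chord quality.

ii°

In Eb major the diatonic chords are Eb, Fm, Gm, Ab, Bb, Cm, Ddim. Eb–G–Bb = Eb, Bb–D–F = Bb and Ab–C–Eb = Ab are all diatonic. F–Ab–Cb is not: scale degree 2 in Eb major carries Fm (ii). In Eb minor the chord on that degree is Fdim, so here it functions as ii°, borrowed from the parallel minor.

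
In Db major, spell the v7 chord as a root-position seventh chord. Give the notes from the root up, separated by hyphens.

The root, Ab, is scale degree 5 — the same note in Db major and Db minor; only the chord quality changes. Stacking thirds in Db minor on Ab gives Ab–Cb–Eb–Gb.

Ab-Cb-Eb-Gb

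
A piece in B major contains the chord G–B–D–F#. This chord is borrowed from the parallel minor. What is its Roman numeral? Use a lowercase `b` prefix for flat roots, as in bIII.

G is the lowered form of scale degree 6 in B major (the diatonic degree 6 is G#). G–B–D–F# is a major-seventh chord — the form found in B minor, not the diatonic vi (G#m). Borrowed into B major it is written bVImaj7.

bVImaj7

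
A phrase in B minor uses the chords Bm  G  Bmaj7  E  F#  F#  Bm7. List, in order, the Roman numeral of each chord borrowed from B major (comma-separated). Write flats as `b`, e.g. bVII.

In B minor (with V from harmonic minor) the diatonic chords are Bm, C#dim, D, Em, F#, G, A. Bm, G, F# and Bm7 all belong to that set. But Bmaj7 (B–D#–F#–A#) is foreign: the diatonic i on degree 1 is Bm, whereas Bmaj7 comes from B major. It is labeled Imaj7. E (E–G#–B) is not: scale degree 4 in B minor carries Em (iv). In B major the chord on that degree is E, so here it functions as IV, borrowed from the parallel major.

Imaj7, IV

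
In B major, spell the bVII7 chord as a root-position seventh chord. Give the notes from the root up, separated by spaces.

A C# E G

The root of bVII7 is the lowered 7th degree: A# becomes A. Stacking thirds in B minor on A gives A–C#–E–G.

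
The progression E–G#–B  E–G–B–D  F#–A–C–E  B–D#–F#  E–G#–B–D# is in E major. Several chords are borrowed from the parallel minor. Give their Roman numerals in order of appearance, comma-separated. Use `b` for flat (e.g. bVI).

i7, iiø7

In E major the diatonic chords are E, F#m, G#m, A, B, C#m, D#dim. Of the given chords, E–G#–B = E, B–D#–F# = B and E–G#–B–D# = Emaj7 are diatonic. E–G–B–D is not: scale degree 1 in E major carries E (I). In E minor the chord on that degree is Em7, so here it functions as i7, borrowed from the parallel minor. F#–A–C–E is not: scale degree 2 in E major carries F#m (ii). In E minor the chord on that degree is F#m7b5, so here it functions as iiø7, borrowed from the parallel minor.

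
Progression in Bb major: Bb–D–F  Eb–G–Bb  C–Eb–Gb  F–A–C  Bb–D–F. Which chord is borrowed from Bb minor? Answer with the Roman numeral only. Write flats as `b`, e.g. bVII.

ii°

Bb major has the diatonic set Bb, Cm, Dm, Eb, F, Gm, Adim. Bb–D–F = Bb, Eb–G–Bb = Eb and F–A–C = F are all diatonic. But C–Eb–Gb is foreign: the diatonic ii on degree 2 is Cm, whereas Cdim comes from Bb minor. It is labeled ii°.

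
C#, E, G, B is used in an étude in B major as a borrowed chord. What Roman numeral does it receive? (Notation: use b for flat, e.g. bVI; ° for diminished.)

C# is scale degree 2 in B major. C#–E–G–B is a half-diminished-seventh chord — the form found in B minor, not the diatonic ii (C#m). Borrowed into B major it is written iiø7.

iiø7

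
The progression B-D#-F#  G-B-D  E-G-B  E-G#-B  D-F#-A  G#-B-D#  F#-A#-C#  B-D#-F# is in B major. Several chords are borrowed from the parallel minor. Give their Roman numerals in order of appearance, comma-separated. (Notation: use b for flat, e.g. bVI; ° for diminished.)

B major has the diatonic set B, C#m, D#m, E, F#, G#m, A#dim. B–D#–F# = B, E–G#–B = E, G#–B–D# = G#m and F#–A#–C# = F# all belong to that set. G–B–D doesn't fit — on degree 6 B major would have G#m (vi). G is the degree-6 chord of B minor, so it is the borrowed bVI. E–G–B is not: scale degree 4 in B major carries E (IV). In B minor the chord on that degree is Em, so here it functions as iv, borrowed from the parallel minor. But D–F#–A is foreign: the diatonic iii on degree 3 is D#m, whereas D comes from B minor. It is labeled bIII.

bVI, iv, bIII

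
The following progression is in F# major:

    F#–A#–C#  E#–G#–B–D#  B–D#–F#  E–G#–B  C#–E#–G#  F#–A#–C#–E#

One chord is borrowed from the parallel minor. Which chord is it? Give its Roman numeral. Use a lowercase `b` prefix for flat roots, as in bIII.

bVII

F# major has the diatonic set F#, G#m, A#m, B, C#, D#m, E#dim. F#–A#–C# = F#, E#–G#–B–D# = E#m7b5, B–D#–F# = B, C#–E#–G# = C# and F#–A#–C#–E# = F#maj7 all belong to that set. But E–G#–B is foreign: the diatonic vii° on degree 7 is E#dim, whereas E comes from F# minor. It is labeled bVII.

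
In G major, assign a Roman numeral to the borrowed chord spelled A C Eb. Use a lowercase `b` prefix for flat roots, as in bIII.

A is scale degree 2 in G major. The diatonic chord on degree 2 would be Am (ii), but A–C–Eb is the diminished chord from G minor. As a borrowed chord it is labeled ii°.

ii°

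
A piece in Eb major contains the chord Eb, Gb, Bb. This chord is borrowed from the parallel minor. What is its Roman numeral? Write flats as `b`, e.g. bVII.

The root Eb is the diatonic 1st degree of Eb major; the borrowing shows in the chord quality. The diatonic chord on degree 1 would be Eb (I), but Eb–Gb–Bb is the minor chord from Eb minor. As a borrowed chord it is labeled i.

i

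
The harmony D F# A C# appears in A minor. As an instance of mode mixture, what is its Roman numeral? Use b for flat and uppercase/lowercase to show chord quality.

IVmaj7

The root D is the diatonic 4th degree of A minor; the borrowing shows in the chord quality. D–F#–A–C# is a major-seventh chord — the form found in A major, not the diatonic iv (Dm). Borrowed into A minor it is written IVmaj7.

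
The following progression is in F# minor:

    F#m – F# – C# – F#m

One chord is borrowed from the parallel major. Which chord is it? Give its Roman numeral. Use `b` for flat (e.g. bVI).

I

The diatonic triads in F# minor (with V from harmonic minor) are F#m, G#dim, A, Bm, C#, D, E. F#m and C# are both diatonic. But F# (F#–A#–C#) is foreign: the diatonic i on degree 1 is F#m, whereas F# comes from F# major. It is labeled I.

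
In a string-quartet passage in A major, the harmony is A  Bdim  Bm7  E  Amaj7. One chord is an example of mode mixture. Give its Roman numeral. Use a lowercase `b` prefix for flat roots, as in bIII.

ii°

In A major the diatonic chords are A, Bm, C#m, D, E, F#m, G#dim. A, Bm7, E and Amaj7 all belong to that set. Bdim (B–D–F) doesn't fit — on degree 2 A major would have Bm (ii). Bdim is the degree-2 chord of A minor, so it is the borrowed ii°.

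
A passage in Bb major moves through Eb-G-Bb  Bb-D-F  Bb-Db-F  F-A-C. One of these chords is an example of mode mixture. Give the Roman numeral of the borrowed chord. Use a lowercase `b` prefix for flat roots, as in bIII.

i

Bb major has the diatonic set Bb, Cm, Dm, Eb, F, Gm, Adim. Eb–G–Bb = Eb, Bb–D–F = Bb and F–A–C = F are all diatonic. Bb–Db–F is not: scale degree 1 in Bb major carries Bb (I). In Bb minor the chord on that degree is Bbm, so here it functions as i, borrowed from the parallel minor.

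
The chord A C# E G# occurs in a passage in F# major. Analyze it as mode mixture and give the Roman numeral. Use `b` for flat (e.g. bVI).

In F# major scale degree 3 is A#; A is its lowered form, from F# minor. Diatonically F# major has A#m (iii) on that degree; A–C#–E–G# is instead the major-seventh chord native to F# minor, so it takes the label bIIImaj7.

bIIImaj7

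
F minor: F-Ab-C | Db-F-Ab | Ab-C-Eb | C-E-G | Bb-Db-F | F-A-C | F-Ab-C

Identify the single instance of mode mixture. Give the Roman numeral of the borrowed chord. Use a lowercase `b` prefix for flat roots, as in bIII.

The diatonic triads in F minor (with V from harmonic minor) are Fm, Gdim, Ab, Bbm, C, Db, Eb. Of the given chords, F–Ab–C = Fm, Db–F–Ab = Db, Ab–C–Eb = Ab, C–E–G = C and Bb–Db–F = Bbm are diatonic. F–A–C is not: scale degree 1 in F minor carries Fm (i). In F major the chord on that degree is F, so here it functions as I, borrowed from the parallel major.

I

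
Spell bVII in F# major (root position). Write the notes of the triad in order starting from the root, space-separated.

E G# B

bVII is built on the lowered scale degree 7. In F# major degree 7 is E#; lowered it becomes E. Stacking thirds in F# minor on E gives E–G#–B.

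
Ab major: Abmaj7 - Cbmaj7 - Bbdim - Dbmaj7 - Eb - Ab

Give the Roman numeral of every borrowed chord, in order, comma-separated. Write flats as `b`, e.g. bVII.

In Ab major the diatonic chords are Ab, Bbm, Cm, Db, Eb, Fm, Gdim. Abmaj7, Dbmaj7, Eb and Ab all belong to that set. But Cbmaj7 (Cb–Eb–Gb–Bb) is foreign: the diatonic iii on degree 3 is Cm, whereas Cbmaj7 comes from Ab minor. It is labeled bIIImaj7. Bbdim (Bb–Db–Fb) is not: scale degree 2 in Ab major carries Bbm (ii). In Ab minor the chord on that degree is Bbdim, so here it functions as ii°, borrowed from the parallel minor.

bIIImaj7, ii°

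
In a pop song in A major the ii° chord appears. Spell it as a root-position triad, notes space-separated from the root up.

B D F

The root, B, is scale degree 2 — the same note in A major and A minor; only the chord quality changes. Building the diminished chord from the parallel minor on B: B–D–F.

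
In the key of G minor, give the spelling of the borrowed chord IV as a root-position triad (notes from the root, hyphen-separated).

The root, C, is scale degree 4 — the same note in G minor and G major; only the chord quality changes. Stacking thirds in G major on C gives C–E–G.

C-E-G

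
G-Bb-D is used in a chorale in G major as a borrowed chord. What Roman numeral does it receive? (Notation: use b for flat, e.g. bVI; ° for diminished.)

i

The root G is the diatonic 1st degree of G major; the borrowing shows in the chord quality. G–Bb–D is a minor chord — the form found in G minor, not the diatonic I (G). Borrowed into G major it is written i.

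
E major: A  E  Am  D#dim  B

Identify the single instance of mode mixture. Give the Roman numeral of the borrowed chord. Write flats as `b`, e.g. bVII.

E major has the diatonic set E, F#m, G#m, A, B, C#m, D#dim. A, E, D#dim and B all belong to that set. Am (A–C–E) is not: scale degree 4 in E major carries A (IV). In E minor the chord on that degree is Am, so here it functions as iv, borrowed from the parallel minor.

iv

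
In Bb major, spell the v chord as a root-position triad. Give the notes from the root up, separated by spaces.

The root, F, is scale degree 5 — the same note in Bb major and Bb minor; only the chord quality changes. Stacking thirds in Bb minor on F gives F–Ab–C.

F Ab C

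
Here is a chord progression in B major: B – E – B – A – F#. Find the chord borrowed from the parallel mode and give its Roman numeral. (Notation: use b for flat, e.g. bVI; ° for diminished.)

bVII

In B major the diatonic chords are B, C#m, D#m, E, F#, G#m, A#dim. B, E and F# all belong to that set. A (A–C#–E) doesn't fit — on degree 7 B major would have A#dim (vii°). A is the degree-7 chord of B minor, so it is the borrowed bVII.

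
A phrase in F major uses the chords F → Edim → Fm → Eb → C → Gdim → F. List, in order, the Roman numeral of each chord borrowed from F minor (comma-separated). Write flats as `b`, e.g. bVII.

In F major the diatonic chords are F, Gm, Am, Bb, C, Dm, Edim. Of the given chords, F, Edim and C are diatonic. But Fm (F–Ab–C) is foreign: the diatonic I on degree 1 is F, whereas Fm comes from F minor. It is labeled i. Eb (Eb–G–Bb) doesn't fit — on degree 7 F major would have Edim (vii°). Eb is the degree-7 chord of F minor, so it is the borrowed bVII. But Gdim (G–Bb–Db) is foreign: the diatonic ii on degree 2 is Gm, whereas Gdim comes from F minor. It is labeled ii°.

i, bVII, ii°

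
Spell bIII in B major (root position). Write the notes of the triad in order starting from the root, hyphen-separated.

The root of bIII is the lowered 3rd degree: D# becomes D. In B minor the chord on D is D–F#–A.

D-F#-A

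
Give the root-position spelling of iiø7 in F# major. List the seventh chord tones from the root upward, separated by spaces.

iiø7 is built on scale degree 2, which is G# in both F# major and its parallel. In F# minor the chord on G# is G#–B–D–F#.

G# B D F#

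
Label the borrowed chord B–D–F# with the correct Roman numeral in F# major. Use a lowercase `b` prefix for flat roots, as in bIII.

B is scale degree 4 in F# major. B–D–F# is a minor chord — the form found in F# minor, not the diatonic IV (B). Borrowed into F# major it is written iv.

iv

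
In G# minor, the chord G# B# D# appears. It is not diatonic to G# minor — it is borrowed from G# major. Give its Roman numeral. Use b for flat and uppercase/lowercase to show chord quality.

The root G# is the diatonic 1st degree of G# minor; the borrowing shows in the chord quality. The diatonic chord on degree 1 would be G#m (i), but G#–B#–D# is the major chord from G# major. As a borrowed chord it is labeled I.

I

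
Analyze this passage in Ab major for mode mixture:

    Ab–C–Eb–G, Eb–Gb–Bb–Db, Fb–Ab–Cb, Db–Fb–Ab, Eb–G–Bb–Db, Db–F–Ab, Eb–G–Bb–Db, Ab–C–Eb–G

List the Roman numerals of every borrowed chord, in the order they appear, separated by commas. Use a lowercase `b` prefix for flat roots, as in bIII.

v7, bVI, iv

In Ab major the diatonic chords are Ab, Bbm, Cm, Db, Eb, Fm, Gdim. Ab–C–Eb–G = Abmaj7, Eb–G–Bb–Db = Eb7 and Db–F–Ab = Db all belong to that set. But Eb–Gb–Bb–Db is foreign: the diatonic V on degree 5 is Eb, whereas Ebm7 comes from Ab minor. It is labeled v7. But Fb–Ab–Cb is foreign: the diatonic vi on degree 6 is Fm, whereas Fb comes from Ab minor. It is labeled bVI. But Db–Fb–Ab is foreign: the diatonic IV on degree 4 is Db, whereas Dbm comes from Ab minor. It is labeled iv.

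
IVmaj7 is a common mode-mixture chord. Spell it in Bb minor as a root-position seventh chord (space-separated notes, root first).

The root, Eb, is scale degree 4 — the same note in Bb minor and Bb major; only the chord quality changes. Stacking thirds in Bb major on Eb gives Eb–G–Bb–D.

Eb G Bb D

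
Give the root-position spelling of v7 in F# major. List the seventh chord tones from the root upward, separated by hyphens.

v7 is built on scale degree 5, which is C# in both F# major and its parallel. Stacking thirds in F# minor on C# gives C#–E–G#–B.

C#-E-G#-B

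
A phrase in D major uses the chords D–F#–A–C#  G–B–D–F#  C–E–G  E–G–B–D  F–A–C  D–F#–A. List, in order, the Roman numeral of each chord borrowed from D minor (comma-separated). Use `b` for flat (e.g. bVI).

D major has the diatonic set D, Em, F#m, G, A, Bm, C#dim. D–F#–A–C# = Dmaj7, G–B–D–F# = Gmaj7, E–G–B–D = Em7 and D–F#–A = D all belong to that set. But C–E–G is foreign: the diatonic vii° on degree 7 is C#dim, whereas C comes from D minor. It is labeled bVII. F–A–C is not: scale degree 3 in D major carries F#m (iii). In D minor the chord on that degree is F, so here it functions as bIII, borrowed from the parallel minor.

bVII, bIII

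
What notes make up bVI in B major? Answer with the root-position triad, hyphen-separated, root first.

Scale degree 6 in B major is G#. bVI uses the lowered form, G, taken from B minor. Stacking thirds in B minor on G gives G–B–D.

G-B-D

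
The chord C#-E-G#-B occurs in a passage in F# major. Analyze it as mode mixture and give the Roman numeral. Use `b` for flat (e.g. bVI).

v7

C# is scale degree 5 in F# major. C#–E–G#–B is a minor-seventh chord — the form found in F# minor, not the diatonic V (C#). Borrowed into F# major it is written v7.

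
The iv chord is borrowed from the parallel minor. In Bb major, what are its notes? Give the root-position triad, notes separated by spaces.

iv is built on scale degree 4, which is Eb in both Bb major and its parallel. In Bb minor the chord on Eb is Eb–Gb–Bb.

Eb Gb Bb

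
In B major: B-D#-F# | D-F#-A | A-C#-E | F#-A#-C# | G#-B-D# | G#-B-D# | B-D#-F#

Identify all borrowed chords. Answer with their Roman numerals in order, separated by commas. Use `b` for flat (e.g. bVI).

In B major the diatonic chords are B, C#m, D#m, E, F#, G#m, A#dim. B–D#–F# = B, F#–A#–C# = F# and G#–B–D# = G#m all belong to that set. But D–F#–A is foreign: the diatonic iii on degree 3 is D#m, whereas D comes from B minor. It is labeled bIII. A–C#–E doesn't fit — on degree 7 B major would have A#dim (vii°). A is the degree-7 chord of B minor, so it is the borrowed bVII.

bIII, bVII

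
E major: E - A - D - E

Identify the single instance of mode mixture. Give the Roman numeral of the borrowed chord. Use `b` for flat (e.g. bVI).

In E major the diatonic chords are E, F#m, G#m, A, B, C#m, D#dim. Of the given chords, E and A are diatonic. D (D–F#–A) doesn't fit — on degree 7 E major would have D#dim (vii°). D is the degree-7 chord of E minor, so it is the borrowed bVII.

bVII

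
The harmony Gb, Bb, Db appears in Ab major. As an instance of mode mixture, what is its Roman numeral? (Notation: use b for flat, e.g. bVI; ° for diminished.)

Gb is the lowered form of scale degree 7 in Ab major (the diatonic degree 7 is G). Diatonically Ab major has Gdim (vii°) on that degree; Gb–Bb–Db is instead the major chord native to Ab minor, so it takes the label bVII.

bVII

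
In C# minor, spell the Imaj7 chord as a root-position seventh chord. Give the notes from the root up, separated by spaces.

The root, C#, is scale degree 1 — the same note in C# minor and C# major; only the chord quality changes. Stacking thirds in C# major on C# gives C#–E#–G#–B#.

C# E# G# B#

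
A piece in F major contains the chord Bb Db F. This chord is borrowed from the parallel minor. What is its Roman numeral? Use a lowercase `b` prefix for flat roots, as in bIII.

iv

The root Bb is the diatonic 4th degree of F major; the borrowing shows in the chord quality. Diatonically F major has Bb (IV) on that degree; Bb–Db–F is instead the minor chord native to F minor, so it takes the label iv.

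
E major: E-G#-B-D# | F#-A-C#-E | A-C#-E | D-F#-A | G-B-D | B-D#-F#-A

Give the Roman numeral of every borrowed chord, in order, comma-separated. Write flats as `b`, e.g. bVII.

bVII, bIII

E major has the diatonic set E, F#m, G#m, A, B, C#m, D#dim. E–G#–B–D# = Emaj7, F#–A–C#–E = F#m7, A–C#–E = A and B–D#–F#–A = B7 are all diatonic. But D–F#–A is foreign: the diatonic vii° on degree 7 is D#dim, whereas D comes from E minor. It is labeled bVII. G–B–D is not: scale degree 3 in E major carries G#m (iii). In E minor the chord on that degree is G, so here it functions as bIII, borrowed from the parallel minor.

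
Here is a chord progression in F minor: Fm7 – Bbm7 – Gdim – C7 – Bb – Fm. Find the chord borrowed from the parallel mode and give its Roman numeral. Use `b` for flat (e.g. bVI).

The diatonic triads in F minor (with V from harmonic minor) are Fm, Gdim, Ab, Bbm, C, Db, Eb. Fm7, Bbm7, Gdim, C7 and Fm are all diatonic. Bb (Bb–D–F) is not: scale degree 4 in F minor carries Bbm (iv). In F major the chord on that degree is Bb, so here it functions as IV, borrowed from the parallel major.

IV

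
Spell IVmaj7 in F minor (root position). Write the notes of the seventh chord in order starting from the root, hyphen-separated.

Bb-D-F-A

The root, Bb, is scale degree 4 — the same note in F minor and F major; only the chord quality changes. Building the major-seventh chord from the parallel major on Bb: Bb–D–F–A.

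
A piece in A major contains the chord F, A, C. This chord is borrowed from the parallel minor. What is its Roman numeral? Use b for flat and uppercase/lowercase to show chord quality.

The root F is the lowered 6th scale degree — diatonically A major has F# there. The diatonic chord on degree 6 would be F#m (vi), but F–A–C is the major chord from A minor. As a borrowed chord it is labeled bVI.

bVI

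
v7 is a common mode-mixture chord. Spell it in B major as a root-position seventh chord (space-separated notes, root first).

The root, F#, is scale degree 5 — the same note in B major and B minor; only the chord quality changes. In B minor the chord on F# is F#–A–C#–E.

F# A C# E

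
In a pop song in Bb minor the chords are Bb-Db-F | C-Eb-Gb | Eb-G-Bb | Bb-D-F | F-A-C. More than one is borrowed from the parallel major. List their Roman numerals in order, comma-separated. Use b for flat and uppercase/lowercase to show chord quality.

The diatonic triads in Bb minor (with V from harmonic minor) are Bbm, Cdim, Db, Ebm, F, Gb, Ab. Of the given chords, Bb–Db–F = Bbm, C–Eb–Gb = Cdim and F–A–C = F are diatonic. Eb–G–Bb is not: scale degree 4 in Bb minor carries Ebm (iv). In Bb major the chord on that degree is Eb, so here it functions as IV, borrowed from the parallel major. Bb–D–F doesn't fit — on degree 1 Bb minor would have Bbm (i). Bb is the degree-1 chord of Bb major, so it is the borrowed I.

IV, I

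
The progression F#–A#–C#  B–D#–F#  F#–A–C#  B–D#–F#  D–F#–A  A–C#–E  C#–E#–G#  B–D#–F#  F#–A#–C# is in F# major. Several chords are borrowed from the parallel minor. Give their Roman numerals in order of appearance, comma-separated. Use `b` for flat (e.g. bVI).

i, bVI, bIII

In F# major the diatonic chords are F#, G#m, A#m, B, C#, D#m, E#dim. F#–A#–C# = F#, B–D#–F# = B and C#–E#–G# = C# are all diatonic. But F#–A–C# is foreign: the diatonic I on degree 1 is F#, whereas F#m comes from F# minor. It is labeled i. D–F#–A doesn't fit — on degree 6 F# major would have D#m (vi). D is the degree-6 chord of F# minor, so it is the borrowed bVI. A–C#–E is not: scale degree 3 in F# major carries A#m (iii). In F# minor the chord on that degree is A, so here it functions as bIII, borrowed from the parallel minor.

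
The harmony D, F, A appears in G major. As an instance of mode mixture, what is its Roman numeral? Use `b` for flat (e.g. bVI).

The root D is the diatonic 5th degree of G major; the borrowing shows in the chord quality. Diatonically G major has D (V) on that degree; D–F–A is instead the minor chord native to G minor, so it takes the label v.

v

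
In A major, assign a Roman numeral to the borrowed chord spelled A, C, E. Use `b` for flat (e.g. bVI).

i

A is scale degree 1 in A major. A–C–E is a minor chord — the form found in A minor, not the diatonic I (A). Borrowed into A major it is written i.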